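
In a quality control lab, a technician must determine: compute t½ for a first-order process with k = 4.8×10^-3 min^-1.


t½ = ln2/k = 0.693147/(4.8×10^-3 min^-1)
= 144.4 min

144.4 min


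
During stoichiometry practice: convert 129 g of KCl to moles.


M(KCl) = 74.55 g/mol
n = mass/M = 129/74.55 = 1.7304 mol

1.7304 mol


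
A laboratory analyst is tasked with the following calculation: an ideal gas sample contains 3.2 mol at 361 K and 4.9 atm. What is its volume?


PV = nRT  (R = 0.08206 L·atm/(mol·K))
V = nRT/P = 3.2×0.08206×361/4.9
= 19.346 L

19.346 L


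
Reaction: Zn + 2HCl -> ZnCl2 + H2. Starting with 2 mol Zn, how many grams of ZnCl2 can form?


Mole ratio ZnCl2:Zn = 1:1
n(ZnCl2) = 2 × 1/1 = 2.000 mol
mass = 2.000 × 136.28 = 272.56 g

272.56 g


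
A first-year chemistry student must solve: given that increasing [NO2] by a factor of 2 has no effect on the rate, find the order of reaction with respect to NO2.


rate ∝ [NO2]^n
rate ∝ [NO2]^0
Order in NO2: 0

0


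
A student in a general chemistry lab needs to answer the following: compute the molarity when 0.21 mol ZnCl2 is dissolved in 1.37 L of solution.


M = n/V = 0.21/1.37 = 0.153 mol/L

0.153 M


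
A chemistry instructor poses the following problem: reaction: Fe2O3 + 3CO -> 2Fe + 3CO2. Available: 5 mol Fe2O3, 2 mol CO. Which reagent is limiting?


Mole ratio available / coefficient:
  Fe2O3: 5/1 = 5.000
  CO: 2/3 = 0.667
Smaller ratio is limiting.

CO


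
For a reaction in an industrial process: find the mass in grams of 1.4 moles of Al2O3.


M(Al2O3) = 101.96 g/mol
mass = n × M = 1.4 × 101.96 = 142.74 g

142.74 g


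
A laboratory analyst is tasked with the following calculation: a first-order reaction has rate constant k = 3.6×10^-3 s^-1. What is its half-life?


t½ = ln2/k = 0.693147/(3.6×10^-3 s^-1)
= 192.5 s

192.5 s


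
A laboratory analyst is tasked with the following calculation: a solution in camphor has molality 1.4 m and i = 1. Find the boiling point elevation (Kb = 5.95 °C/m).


ΔTb = Kb × m × i
= 5.95 × 1.4 × 1
= 8.33 °C

8.33 °C


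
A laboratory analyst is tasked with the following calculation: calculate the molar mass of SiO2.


M(SiO2) = 1×28.09 + 2×16.0
= 28.09 + 32.0
= 60.09 g/mol

60.09 g/mol


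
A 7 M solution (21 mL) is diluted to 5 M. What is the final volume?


C1V1 = C2V2
7 × 21 = 5 × V2
V2 = 147/5 = 29.4 mL

29.4 mL


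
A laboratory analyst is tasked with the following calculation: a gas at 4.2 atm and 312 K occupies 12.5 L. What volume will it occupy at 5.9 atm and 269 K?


P1V1/T1 = P2V2/T2
V2 = P1V1T2/(T1P2)
= 4.2×12.5×269/(312×5.9)
= 7.672 L

7.672 L


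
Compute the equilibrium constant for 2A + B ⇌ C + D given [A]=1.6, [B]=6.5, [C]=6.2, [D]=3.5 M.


Kc = [C][D]/([A]^2[B])
= (6.2^1 × 3.5^1)/(1.6^2 × 6.5^1)
= 21.7/16.64
= 1.304

1.304


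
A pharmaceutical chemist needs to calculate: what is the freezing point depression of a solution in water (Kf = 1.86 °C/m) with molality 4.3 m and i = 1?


ΔTf = Kf × m × i
= 1.86 × 4.3 × 1
= 7.998 °C

7.998 °C


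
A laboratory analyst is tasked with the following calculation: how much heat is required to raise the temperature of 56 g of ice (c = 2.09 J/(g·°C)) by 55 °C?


q = mcΔT = 56 × 2.09 × 55
= 6437.20 J

6437.20 J


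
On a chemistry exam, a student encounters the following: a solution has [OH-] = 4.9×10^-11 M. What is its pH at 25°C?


pOH = -log10([OH-]) = -log10(4.9×10^-11)
= 11 - log10(4.9) = 10.31
pH = 14 - pOH = 14 - 10.31 = 3.69

3.69


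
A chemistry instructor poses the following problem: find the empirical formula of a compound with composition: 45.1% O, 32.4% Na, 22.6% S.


Assume 100 g sample. Moles of each element:
  O: 45.1/16.0 = 2.819 mol
  Na: 32.4/22.99 = 1.409 mol
  S: 22.6/32.07 = 0.705 mol
Divide by smallest (0.705):
  O: 2.819/0.705 = 4.0
  Na: 1.409/0.705 = 2.0
  S: 0.705/0.705 = 1.0
Empirical formula: Na2SO4

Na2SO4


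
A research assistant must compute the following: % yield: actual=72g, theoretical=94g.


% yield = actual/theoretical × 100
= 72/94 × 100
= 76.6%

76.6%


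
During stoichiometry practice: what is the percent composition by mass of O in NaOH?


M(NaOH) = 1×22.99 + 1×16.0 + 1×1.008 = 39.998 g/mol
Mass of O = 1 × 16.0 = 16.00 g/mol
% O = 16.00/39.998 × 100 = 40.00%

40.00%


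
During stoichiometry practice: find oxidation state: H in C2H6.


H is +1 with nonmetals
Oxidation number: +1

+1


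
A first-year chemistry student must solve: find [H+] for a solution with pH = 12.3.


[H+] = 10^(-pH) = 10^(-12.3)
= 5.01×10^-13 M

5.01×10^-13 M


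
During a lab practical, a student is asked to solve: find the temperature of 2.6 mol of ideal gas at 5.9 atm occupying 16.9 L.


PV = nRT  (R = 0.08206 L·atm/(mol·K))
T = PV/(nR) = 5.9×16.9/(2.6×0.08206)
= 99.71/0.213356
= 467.34 K

467.34 K


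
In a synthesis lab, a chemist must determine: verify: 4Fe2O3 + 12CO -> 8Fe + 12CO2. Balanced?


Equation: 4Fe2O3 + 12CO -> 8Fe + 12CO2
Check atoms: C: 12=12, Fe: 8=8, O: 24=24
Balanced

Yes, balanced


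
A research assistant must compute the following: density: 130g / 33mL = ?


ρ = mass/volume
= 130/33
= 3.939 g/mL

3.939 g/mL


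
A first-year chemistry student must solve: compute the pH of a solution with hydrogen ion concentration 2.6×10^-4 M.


pH = -log10([H+]) = -log10(2.6×10^-4)
= 4 - log10(2.6)
= 4 - 0.41
= 3.59

3.59


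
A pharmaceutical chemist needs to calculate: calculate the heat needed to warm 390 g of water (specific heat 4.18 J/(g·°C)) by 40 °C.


q = mcΔT = 390 × 4.18 × 40
= 65208.00 J

65208.00 J


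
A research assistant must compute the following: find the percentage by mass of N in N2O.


M(N2O) = 2×14.01 + 1×16.0 = 44.02 g/mol
Mass of N = 2 × 14.01 = 28.02 g/mol
% N = 28.02/44.02 × 100 = 63.65%

63.65%


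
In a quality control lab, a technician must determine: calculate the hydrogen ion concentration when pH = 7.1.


[H+] = 10^(-pH) = 10^(-7.1)
= 7.94×10^-8 M

7.94×10^-8 M


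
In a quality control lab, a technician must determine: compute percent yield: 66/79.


% yield = actual/theoretical × 100
= 66/79 × 100
= 83.54%

83.54%


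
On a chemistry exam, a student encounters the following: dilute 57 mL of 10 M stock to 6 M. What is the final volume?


C1V1 = C2V2
10 × 57 = 6 × V2
V2 = 570/6 = 95.0 mL

95.0 mL


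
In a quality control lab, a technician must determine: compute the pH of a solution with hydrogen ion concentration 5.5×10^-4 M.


pH = -log10([H+]) = -log10(5.5×10^-4)
= 4 - log10(5.5)
= 4 - 0.74
= 3.26

3.26


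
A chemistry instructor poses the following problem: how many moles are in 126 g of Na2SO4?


M(Na2SO4) = 142.05 g/mol
n = mass/M = 126/142.05 = 0.887 mol

0.887 mol


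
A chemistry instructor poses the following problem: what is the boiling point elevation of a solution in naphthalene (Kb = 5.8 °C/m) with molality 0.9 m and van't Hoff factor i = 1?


ΔTb = Kb × m × i
= 5.8 × 0.9 × 1
= 5.22 °C

5.22 °C


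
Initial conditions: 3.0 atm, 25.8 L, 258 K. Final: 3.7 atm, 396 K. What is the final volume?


P1V1/T1 = P2V2/T2
V2 = P1V1T2/(T1P2)
= 3.0×25.8×396/(258×3.7)
= 32.108 L

32.108 L


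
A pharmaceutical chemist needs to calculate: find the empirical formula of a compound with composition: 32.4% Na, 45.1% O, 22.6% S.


Assume 100 g sample. Moles of each element:
  Na: 32.4/22.99 = 1.409 mol
  O: 45.1/16.0 = 2.819 mol
  S: 22.6/32.07 = 0.705 mol
Divide by smallest (0.705):
  Na: 1.409/0.705 = 2.0
  O: 2.819/0.705 = 4.0
  S: 0.705/0.705 = 1.0
Empirical formula: Na2SO4

Na2SO4


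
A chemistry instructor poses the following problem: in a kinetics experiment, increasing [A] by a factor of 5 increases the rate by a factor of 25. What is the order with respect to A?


rate ∝ [A]^n
5^n = 25 → n = 2
Order in A: 2

2


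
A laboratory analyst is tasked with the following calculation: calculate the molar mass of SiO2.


M(SiO2) = 1×28.09 + 2×16.0
= 28.09 + 32.0
= 60.09 g/mol

60.09 g/mol


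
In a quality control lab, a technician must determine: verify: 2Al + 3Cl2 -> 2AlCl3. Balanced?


Equation: 2Al + 3Cl2 -> 2AlCl3
Check atoms: Al: 2=2, Cl: 6=6
Balanced

Yes, balanced


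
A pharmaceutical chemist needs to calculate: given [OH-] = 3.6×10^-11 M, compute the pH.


pOH = -log10([OH-]) = -log10(3.6×10^-11)
= 11 - log10(3.6) = 10.44
pH = 14 - pOH = 14 - 10.44 = 3.56

3.56


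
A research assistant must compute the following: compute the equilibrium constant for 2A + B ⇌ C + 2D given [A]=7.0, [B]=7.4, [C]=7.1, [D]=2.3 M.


Kc = [C][D]^2/([A]^2[B])
= (7.1^1 × 2.3^2)/(7.0^2 × 7.4^1)
= 37.559/362.6
= 0.1036

0.1036


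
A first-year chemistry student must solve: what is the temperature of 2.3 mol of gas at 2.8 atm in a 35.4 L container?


PV = nRT  (R = 0.08206 L·atm/(mol·K))
T = PV/(nR) = 2.8×35.4/(2.3×0.08206)
= 99.12/0.188738
= 525.17 K

525.17 K


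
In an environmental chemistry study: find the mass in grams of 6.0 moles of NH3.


M(NH3) = 17.03 g/mol
mass = n × M = 6.0 × 17.03 = 102.18 g

102.18 g


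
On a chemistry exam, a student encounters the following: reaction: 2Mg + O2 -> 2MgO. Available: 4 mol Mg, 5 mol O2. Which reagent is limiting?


Mole ratio available / coefficient:
  Mg: 4/2 = 2.000
  O2: 5/1 = 5.000
Smaller ratio is limiting.

Mg


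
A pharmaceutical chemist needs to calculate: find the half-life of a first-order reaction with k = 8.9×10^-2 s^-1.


t½ = ln2/k = 0.693147/(8.9×10^-2 s^-1)
= 7.788 s

7.788 s


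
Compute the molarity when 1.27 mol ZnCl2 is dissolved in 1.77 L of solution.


M = n/V = 1.27/1.77 = 0.718 mol/L

0.718 M


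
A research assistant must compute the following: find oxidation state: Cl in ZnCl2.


halide: -1
Oxidation number: -1

-1


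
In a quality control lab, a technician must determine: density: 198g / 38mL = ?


ρ = mass/volume
= 198/38
= 5.211 g/mL

5.211 g/mL


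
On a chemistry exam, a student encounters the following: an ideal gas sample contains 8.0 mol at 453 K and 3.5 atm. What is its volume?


PV = nRT  (R = 0.08206 L·atm/(mol·K))
V = nRT/P = 8.0×0.08206×453/3.5
= 84.967 L

84.967 L


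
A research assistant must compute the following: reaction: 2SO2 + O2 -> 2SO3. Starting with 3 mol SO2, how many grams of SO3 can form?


Mole ratio SO3:SO2 = 2:2
n(SO3) = 3 × 2/2 = 3.000 mol
mass = 3.000 × 80.07 = 240.21 g

240.21 g


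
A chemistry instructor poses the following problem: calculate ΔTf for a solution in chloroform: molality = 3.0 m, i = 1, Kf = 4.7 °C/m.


ΔTf = Kf × m × i
= 4.7 × 3.0 × 1
= 14.1 °C

14.1 °C


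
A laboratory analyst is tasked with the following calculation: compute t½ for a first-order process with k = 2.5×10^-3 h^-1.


t½ = ln2/k = 0.693147/(2.5×10^-3 h^-1)
= 277.3 h

277.3 h


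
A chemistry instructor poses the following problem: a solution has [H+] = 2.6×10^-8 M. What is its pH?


pH = -log10([H+]) = -log10(2.6×10^-8)
= 8 - log10(2.6)
= 8 - 0.41
= 7.59

7.59


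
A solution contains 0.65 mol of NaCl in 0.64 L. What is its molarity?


M = n/V = 0.65/0.64 = 1.016 mol/L

1.016 M


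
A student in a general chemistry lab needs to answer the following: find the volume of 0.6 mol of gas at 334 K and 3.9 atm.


PV = nRT  (R = 0.08206 L·atm/(mol·K))
V = nRT/P = 0.6×0.08206×334/3.9
= 4.217 L

4.217 L


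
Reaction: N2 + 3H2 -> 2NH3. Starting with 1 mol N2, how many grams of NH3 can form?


Mole ratio NH3:N2 = 2:1
n(NH3) = 1 × 2/1 = 2.000 mol
mass = 2.000 × 17.03 = 34.06 g

34.06 g


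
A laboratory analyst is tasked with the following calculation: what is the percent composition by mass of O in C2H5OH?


M(C2H5OH) = 2×12.01 + 6×1.008 + 1×16.0 = 46.068 g/mol
Mass of O = 1 × 16.0 = 16.00 g/mol
% O = 16.00/46.068 × 100 = 34.73%

34.73%


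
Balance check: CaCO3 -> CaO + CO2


Equation: CaCO3 -> CaO + CO2
Check atoms: C: 1=1, Ca: 1=1, O: 3=3
Balanced

Yes, balanced


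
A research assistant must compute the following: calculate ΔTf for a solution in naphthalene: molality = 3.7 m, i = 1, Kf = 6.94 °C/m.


ΔTf = Kf × m × i
= 6.94 × 3.7 × 1
= 25.678 °C

25.678 °C


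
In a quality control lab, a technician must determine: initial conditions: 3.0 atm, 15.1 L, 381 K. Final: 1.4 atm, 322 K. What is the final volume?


P1V1/T1 = P2V2/T2
V2 = P1V1T2/(T1P2)
= 3.0×15.1×322/(381×1.4)
= 27.346 L

27.346 L


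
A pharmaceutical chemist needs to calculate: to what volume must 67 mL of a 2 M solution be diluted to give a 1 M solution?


C1V1 = C2V2
2 × 67 = 1 × V2
V2 = 134/1 = 134.0 mL

134.0 mL


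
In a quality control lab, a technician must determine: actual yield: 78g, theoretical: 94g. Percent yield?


% yield = actual/theoretical × 100
= 78/94 × 100
= 82.98%

82.98%


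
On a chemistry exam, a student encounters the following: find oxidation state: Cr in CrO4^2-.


x + 4(-2) = -2, so x = +6
Oxidation number: +6

+6


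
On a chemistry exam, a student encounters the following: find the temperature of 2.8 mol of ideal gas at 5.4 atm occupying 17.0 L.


PV = nRT  (R = 0.08206 L·atm/(mol·K))
T = PV/(nR) = 5.4×17.0/(2.8×0.08206)
= 91.80/0.229768
= 399.53 K

399.53 K


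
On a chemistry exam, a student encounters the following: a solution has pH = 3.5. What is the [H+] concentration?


[H+] = 10^(-pH) = 10^(-3.5)
= 3.16×10^-4 M

3.16×10^-4 M


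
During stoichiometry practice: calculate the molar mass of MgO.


M(MgO) = 1×24.31 + 1×16.0
= 24.31 + 16.0
= 40.31 g/mol

40.31 g/mol


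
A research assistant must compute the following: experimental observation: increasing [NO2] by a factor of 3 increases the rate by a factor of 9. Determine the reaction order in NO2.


rate ∝ [NO2]^n
3^n = 9 → n = 2
Order in NO2: 2

2


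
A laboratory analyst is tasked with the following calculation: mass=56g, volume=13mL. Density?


ρ = mass/volume
= 56/13
= 4.308 g/mL

4.308 g/mL


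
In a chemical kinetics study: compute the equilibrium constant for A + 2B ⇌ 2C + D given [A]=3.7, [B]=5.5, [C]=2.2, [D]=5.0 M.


Kc = [C]^2[D]/([A][B]^2)
= (2.2^2 × 5.0^1)/(3.7^1 × 5.5^2)
= 24.2/111.925
= 0.2162

0.2162


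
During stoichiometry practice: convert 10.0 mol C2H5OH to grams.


M(C2H5OH) = 46.07 g/mol
mass = n × M = 10.0 × 46.07 = 460.70 g

460.70 g


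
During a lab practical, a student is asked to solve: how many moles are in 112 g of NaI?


M(NaI) = 149.89 g/mol
n = mass/M = 112/149.89 = 0.7472 mol

0.7472 mol


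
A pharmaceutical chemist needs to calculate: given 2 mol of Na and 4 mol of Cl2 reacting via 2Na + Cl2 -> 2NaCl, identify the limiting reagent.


Mole ratio available / coefficient:
  Na: 2/2 = 1.000
  Cl2: 4/1 = 4.000
Smaller ratio is limiting.

Na


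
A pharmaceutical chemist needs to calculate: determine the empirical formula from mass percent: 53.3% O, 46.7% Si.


Assume 100 g sample. Moles of each element:
  O: 53.3/16.0 = 3.331 mol
  Si: 46.7/28.09 = 1.663 mol
Divide by smallest (1.663):
  O: 3.331/1.663 = 2.0
  Si: 1.663/1.663 = 1.0
Empirical formula: SiO2

SiO2


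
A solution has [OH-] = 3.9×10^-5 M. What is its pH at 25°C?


pOH = -log10([OH-]) = -log10(3.9×10^-5)
= 5 - log10(3.9) = 4.41
pH = 14 - pOH = 14 - 4.41 = 9.59

9.59


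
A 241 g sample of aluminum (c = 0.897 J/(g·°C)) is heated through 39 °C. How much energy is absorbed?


q = mcΔT = 241 × 0.897 × 39
= 8430.90 J

8430.90 J


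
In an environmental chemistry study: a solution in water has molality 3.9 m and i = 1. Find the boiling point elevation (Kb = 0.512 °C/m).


ΔTb = Kb × m × i
= 0.512 × 3.9 × 1
= 1.9968 °C

1.9968 °C


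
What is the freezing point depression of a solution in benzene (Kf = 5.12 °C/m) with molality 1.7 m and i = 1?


ΔTf = Kf × m × i
= 5.12 × 1.7 × 1
= 8.704 °C

8.704 °C


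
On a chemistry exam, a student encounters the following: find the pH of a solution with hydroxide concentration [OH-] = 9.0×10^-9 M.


pOH = -log10([OH-]) = -log10(9.0×10^-9)
= 9 - log10(9.0) = 8.05
pH = 14 - pOH = 14 - 8.05 = 5.95

5.95


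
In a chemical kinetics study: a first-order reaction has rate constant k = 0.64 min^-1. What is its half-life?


t½ = ln2/k = 0.693147/(0.64 min^-1)
= 1.083 min

1.083 min


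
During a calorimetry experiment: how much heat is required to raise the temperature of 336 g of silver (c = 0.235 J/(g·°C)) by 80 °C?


q = mcΔT = 336 × 0.235 × 80
= 6316.80 J

6316.80 J


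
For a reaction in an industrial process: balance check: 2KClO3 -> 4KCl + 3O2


Equation: 2KClO3 -> 4KCl + 3O2
Check atoms: Cl: 2≠4, K: 2≠4, O: 6=6
Not balanced

No, not balanced


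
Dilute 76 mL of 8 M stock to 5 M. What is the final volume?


C1V1 = C2V2
8 × 76 = 5 × V2
V2 = 608/5 = 121.6 mL

121.6 mL


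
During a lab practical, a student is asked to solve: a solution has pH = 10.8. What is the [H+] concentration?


[H+] = 10^(-pH) = 10^(-10.8)
= 1.58×10^-11 M

1.58×10^-11 M


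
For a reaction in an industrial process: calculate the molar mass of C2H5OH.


M(C2H5OH) = 2×12.01 + 6×1.008 + 1×16.0
= 24.02 + 6.05 + 16.0
= 46.07 g/mol

46.07 g/mol


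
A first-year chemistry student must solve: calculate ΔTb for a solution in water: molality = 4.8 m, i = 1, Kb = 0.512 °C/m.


ΔTb = Kb × m × i
= 0.512 × 4.8 × 1
= 2.4576 °C

2.4576 °C


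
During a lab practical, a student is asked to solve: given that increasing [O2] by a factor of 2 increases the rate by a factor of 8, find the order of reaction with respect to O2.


rate ∝ [O2]^n
2^n = 8 → n = 3
Order in O2: 3

3


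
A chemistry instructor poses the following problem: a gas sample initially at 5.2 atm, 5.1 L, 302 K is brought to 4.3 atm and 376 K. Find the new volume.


P1V1/T1 = P2V2/T2
V2 = P1V1T2/(T1P2)
= 5.2×5.1×376/(302×4.3)
= 7.679 L

7.679 L


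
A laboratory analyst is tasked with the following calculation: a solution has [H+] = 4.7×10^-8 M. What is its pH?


pH = -log10([H+]) = -log10(4.7×10^-8)
= 8 - log10(4.7)
= 8 - 0.67
= 7.33

7.33


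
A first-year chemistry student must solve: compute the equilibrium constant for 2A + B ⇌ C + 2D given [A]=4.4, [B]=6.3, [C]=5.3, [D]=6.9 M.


Kc = [C][D]^2/([A]^2[B])
= (5.3^1 × 6.9^2)/(4.4^2 × 6.3^1)
= 252.333/121.968
= 2.069

2.069


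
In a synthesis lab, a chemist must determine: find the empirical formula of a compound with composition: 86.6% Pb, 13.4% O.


Assume 100 g sample. Moles of each element:
  Pb: 86.6/207.2 = 0.418 mol
  O: 13.4/16.0 = 0.838 mol
Divide by smallest (0.418):
  Pb: 0.418/0.418 = 1.0
  O: 0.838/0.418 = 2.0
Empirical formula: PbO2

PbO2


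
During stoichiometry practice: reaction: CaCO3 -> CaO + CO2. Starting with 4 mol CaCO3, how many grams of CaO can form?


Mole ratio CaO:CaCO3 = 1:1
n(CaO) = 4 × 1/1 = 4.000 mol
mass = 4.000 × 56.08 = 224.32 g

224.32 g


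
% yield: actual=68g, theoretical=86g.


% yield = actual/theoretical × 100
= 68/86 × 100
= 79.07%

79.07%


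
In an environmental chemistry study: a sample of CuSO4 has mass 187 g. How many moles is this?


M(CuSO4) = 159.62 g/mol
n = mass/M = 187/159.62 = 1.1715 mol

1.1715 mol


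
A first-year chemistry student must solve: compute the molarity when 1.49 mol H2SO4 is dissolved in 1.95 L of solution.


M = n/V = 1.49/1.95 = 0.764 mol/L

0.764 M


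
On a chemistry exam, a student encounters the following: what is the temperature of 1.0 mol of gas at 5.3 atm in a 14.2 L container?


PV = nRT  (R = 0.08206 L·atm/(mol·K))
T = PV/(nR) = 5.3×14.2/(1.0×0.08206)
= 75.26/0.082060
= 917.13 K

917.13 K


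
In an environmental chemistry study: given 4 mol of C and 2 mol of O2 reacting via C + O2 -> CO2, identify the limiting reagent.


Mole ratio available / coefficient:
  C: 4/1 = 4.000
  O2: 2/1 = 2.000
Smaller ratio is limiting.

O2


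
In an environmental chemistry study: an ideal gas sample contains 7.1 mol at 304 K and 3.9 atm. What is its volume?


PV = nRT  (R = 0.08206 L·atm/(mol·K))
V = nRT/P = 7.1×0.08206×304/3.9
= 45.415 L

45.415 L


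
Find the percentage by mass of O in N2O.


M(N2O) = 2×14.01 + 1×16.0 = 44.02 g/mol
Mass of O = 1 × 16.0 = 16.00 g/mol
% O = 16.00/44.02 × 100 = 36.35%

36.35%


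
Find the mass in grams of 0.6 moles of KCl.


M(KCl) = 74.55 g/mol
mass = n × M = 0.6 × 74.55 = 44.73 g

44.73 g


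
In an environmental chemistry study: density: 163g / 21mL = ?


ρ = mass/volume
= 163/21
= 7.762 g/mL

7.762 g/mL


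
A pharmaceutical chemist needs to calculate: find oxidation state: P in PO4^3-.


x + 4(-2) = -3, so x = +5
Oxidation number: +5

+5


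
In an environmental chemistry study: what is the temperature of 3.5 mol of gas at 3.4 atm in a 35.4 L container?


PV = nRT  (R = 0.08206 L·atm/(mol·K))
T = PV/(nR) = 3.4×35.4/(3.5×0.08206)
= 120.36/0.287210
= 419.07 K

419.07 K


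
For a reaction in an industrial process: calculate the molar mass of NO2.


M(NO2) = 1×14.01 + 2×16.0
= 14.01 + 32.0
= 46.01 g/mol

46.01 g/mol


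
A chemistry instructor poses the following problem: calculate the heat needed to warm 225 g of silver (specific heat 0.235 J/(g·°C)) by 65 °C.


q = mcΔT = 225 × 0.235 × 65
= 3436.88 J

3436.88 J


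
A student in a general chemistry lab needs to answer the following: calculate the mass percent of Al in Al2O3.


M(Al2O3) = 2×26.98 + 3×16.0 = 101.96 g/mol
Mass of Al = 2 × 26.98 = 53.96 g/mol
% Al = 53.96/101.96 × 100 = 52.92%

52.92%


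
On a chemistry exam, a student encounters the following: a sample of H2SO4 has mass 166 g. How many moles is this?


M(H2SO4) = 98.09 g/mol
n = mass/M = 166/98.09 = 1.6923 mol

1.6923 mol


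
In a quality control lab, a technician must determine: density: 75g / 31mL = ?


ρ = mass/volume
= 75/31
= 2.419 g/mL

2.419 g/mL


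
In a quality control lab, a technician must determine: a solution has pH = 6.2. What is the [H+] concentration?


[H+] = 10^(-pH) = 10^(-6.2)
= 6.31×10^-7 M

6.31×10^-7 M


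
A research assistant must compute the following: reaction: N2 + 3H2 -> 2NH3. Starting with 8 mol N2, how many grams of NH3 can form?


Mole ratio NH3:N2 = 2:1
n(NH3) = 8 × 2/1 = 16.000 mol
mass = 16.000 × 17.03 = 272.48 g

272.48 g


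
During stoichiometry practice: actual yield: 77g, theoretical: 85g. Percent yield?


% yield = actual/theoretical × 100
= 77/85 × 100
= 90.59%

90.59%


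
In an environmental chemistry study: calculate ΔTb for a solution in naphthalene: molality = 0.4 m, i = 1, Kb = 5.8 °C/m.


ΔTb = Kb × m × i
= 5.8 × 0.4 × 1
= 2.32 °C

2.32 °C


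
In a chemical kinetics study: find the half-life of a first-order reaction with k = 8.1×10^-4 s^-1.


t½ = ln2/k = 0.693147/(8.1×10^-4 s^-1)
= 855.7 s

855.7 s


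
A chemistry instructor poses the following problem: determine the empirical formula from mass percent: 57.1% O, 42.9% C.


Assume 100 g sample. Moles of each element:
  O: 57.1/16.0 = 3.569 mol
  C: 42.9/12.01 = 3.572 mol
Divide by smallest (3.569):
  O: 3.569/3.569 = 1.0
  C: 3.572/3.569 = 1.0
Empirical formula: CO

CO


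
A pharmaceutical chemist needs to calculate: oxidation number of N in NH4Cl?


x + 4(+1) + (-1) = 0, so x = -3
Oxidation number: -3

-3


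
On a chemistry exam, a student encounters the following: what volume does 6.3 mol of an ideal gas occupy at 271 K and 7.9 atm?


PV = nRT  (R = 0.08206 L·atm/(mol·K))
V = nRT/P = 6.3×0.08206×271/7.9
= 17.734 L

17.734 L


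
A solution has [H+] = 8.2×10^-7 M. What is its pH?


pH = -log10([H+]) = -log10(8.2×10^-7)
= 7 - log10(8.2)
= 7 - 0.91
= 6.09

6.09


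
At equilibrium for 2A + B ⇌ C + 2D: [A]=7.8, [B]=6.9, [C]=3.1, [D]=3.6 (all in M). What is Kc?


Kc = [C][D]^2/([A]^2[B])
= (3.1^1 × 3.6^2)/(7.8^2 × 6.9^1)
= 40.176/419.796
= 0.09570

0.09570


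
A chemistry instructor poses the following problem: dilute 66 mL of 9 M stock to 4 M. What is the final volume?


C1V1 = C2V2
9 × 66 = 4 × V2
V2 = 594/4 = 148.5 mL

148.5 mL


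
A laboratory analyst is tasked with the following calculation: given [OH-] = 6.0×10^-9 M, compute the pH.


pOH = -log10([OH-]) = -log10(6.0×10^-9)
= 9 - log10(6.0) = 8.22
pH = 14 - pOH = 14 - 8.22 = 5.78

5.78


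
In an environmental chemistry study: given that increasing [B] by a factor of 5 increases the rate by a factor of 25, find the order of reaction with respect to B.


rate ∝ [B]^n
5^n = 25 → n = 2
Order in B: 2

2


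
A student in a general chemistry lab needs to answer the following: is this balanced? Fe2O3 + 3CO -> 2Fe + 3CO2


Equation: Fe2O3 + 3CO -> 2Fe + 3CO2
Check atoms: C: 3=3, Fe: 2=2, O: 6=6
Balanced

Yes, balanced


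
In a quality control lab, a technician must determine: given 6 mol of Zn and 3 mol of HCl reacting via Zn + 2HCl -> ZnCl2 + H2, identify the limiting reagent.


Mole ratio available / coefficient:
  Zn: 6/1 = 6.000
  HCl: 3/2 = 1.500
Smaller ratio is limiting.

HCl


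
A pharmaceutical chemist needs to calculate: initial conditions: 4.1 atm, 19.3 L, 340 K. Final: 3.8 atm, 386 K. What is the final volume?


P1V1/T1 = P2V2/T2
V2 = P1V1T2/(T1P2)
= 4.1×19.3×386/(340×3.8)
= 23.641 L

23.641 L


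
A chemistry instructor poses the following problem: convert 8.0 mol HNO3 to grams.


M(HNO3) = 63.02 g/mol
mass = n × M = 8.0 × 63.02 = 504.16 g

504.16 g


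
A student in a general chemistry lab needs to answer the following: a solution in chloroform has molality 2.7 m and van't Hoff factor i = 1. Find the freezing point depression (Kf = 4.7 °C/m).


ΔTf = Kf × m × i
= 4.7 × 2.7 × 1
= 12.69 °C

12.69 °C


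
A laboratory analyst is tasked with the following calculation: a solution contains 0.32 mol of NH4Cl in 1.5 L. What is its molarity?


M = n/V = 0.32/1.5 = 0.213 mol/L

0.213 M


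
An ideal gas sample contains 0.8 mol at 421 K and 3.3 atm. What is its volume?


PV = nRT  (R = 0.08206 L·atm/(mol·K))
V = nRT/P = 0.8×0.08206×421/3.3
= 8.375 L

8.375 L


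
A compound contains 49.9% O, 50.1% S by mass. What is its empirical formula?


Assume 100 g sample. Moles of each element:
  O: 49.9/16.0 = 3.119 mol
  S: 50.1/32.07 = 1.562 mol
Divide by smallest (1.562):
  O: 3.119/1.562 = 2.0
  S: 1.562/1.562 = 1.0
Empirical formula: SO2

SO2


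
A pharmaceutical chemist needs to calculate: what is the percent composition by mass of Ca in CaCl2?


M(CaCl2) = 1×40.08 + 2×35.45 = 110.98 g/mol
Mass of Ca = 1 × 40.08 = 40.08 g/mol
% Ca = 40.08/110.98 × 100 = 36.11%

36.11%


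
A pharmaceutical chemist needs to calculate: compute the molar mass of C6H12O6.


M(C6H12O6) = 6×12.01 + 12×1.008 + 6×16.0
= 72.06 + 12.1 + 96.0
= 180.16 g/mol

180.16 g/mol


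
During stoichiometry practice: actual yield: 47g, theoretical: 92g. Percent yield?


% yield = actual/theoretical × 100
= 47/92 × 100
= 51.09%

51.09%


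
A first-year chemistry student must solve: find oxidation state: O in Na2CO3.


O is usually -2
Oxidation number: -2

-2


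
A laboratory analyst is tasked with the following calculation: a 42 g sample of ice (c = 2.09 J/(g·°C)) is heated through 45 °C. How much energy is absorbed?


q = mcΔT = 42 × 2.09 × 45
= 3950.10 J

3950.10 J


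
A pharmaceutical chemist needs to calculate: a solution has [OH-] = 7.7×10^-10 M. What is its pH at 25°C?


pOH = -log10([OH-]) = -log10(7.7×10^-10)
= 10 - log10(7.7) = 9.11
pH = 14 - pOH = 14 - 9.11 = 4.89

4.89


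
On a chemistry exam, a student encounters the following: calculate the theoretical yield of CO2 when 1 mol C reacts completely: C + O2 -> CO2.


Mole ratio CO2:C = 1:1
n(CO2) = 1 × 1/1 = 1.000 mol
mass = 1.000 × 44.01 = 44.01 g

44.01 g


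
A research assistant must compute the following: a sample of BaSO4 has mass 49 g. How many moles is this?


M(BaSO4) = 233.4 g/mol
n = mass/M = 49/233.4 = 0.2099 mol

0.2099 mol


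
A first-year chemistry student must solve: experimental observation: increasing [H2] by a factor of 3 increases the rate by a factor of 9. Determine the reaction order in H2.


rate ∝ [H2]^n
3^n = 9 → n = 2
Order in H2: 2

2


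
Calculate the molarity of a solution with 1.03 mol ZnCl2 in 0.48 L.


M = n/V = 1.03/0.48 = 2.146 mol/L

2.146 M


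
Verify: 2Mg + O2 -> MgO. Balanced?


Equation: 2Mg + O2 -> MgO
Check atoms: Mg: 2≠1, O: 2≠1
Not balanced

No, not balanced


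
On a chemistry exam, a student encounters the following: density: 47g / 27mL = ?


ρ = mass/volume
= 47/27
= 1.741 g/mL

1.741 g/mL


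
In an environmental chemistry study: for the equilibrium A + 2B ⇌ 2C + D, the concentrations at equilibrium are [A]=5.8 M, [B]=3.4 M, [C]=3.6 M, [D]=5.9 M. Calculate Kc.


Kc = [C]^2[D]/([A][B]^2)
= (3.6^2 × 5.9^1)/(5.8^1 × 3.4^2)
= 76.464/67.048
= 1.140

1.140


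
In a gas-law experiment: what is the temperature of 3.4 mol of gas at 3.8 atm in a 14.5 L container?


PV = nRT  (R = 0.08206 L·atm/(mol·K))
T = PV/(nR) = 3.8×14.5/(3.4×0.08206)
= 55.10/0.279004
= 197.49 K

197.49 K


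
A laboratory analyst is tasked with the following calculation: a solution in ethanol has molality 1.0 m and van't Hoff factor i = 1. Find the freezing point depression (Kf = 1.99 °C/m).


ΔTf = Kf × m × i
= 1.99 × 1.0 × 1
= 1.99 °C

1.99 °C


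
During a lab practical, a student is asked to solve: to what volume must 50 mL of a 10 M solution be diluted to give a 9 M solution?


C1V1 = C2V2
10 × 50 = 9 × V2
V2 = 500/9 = 55.56 mL

55.56 mL


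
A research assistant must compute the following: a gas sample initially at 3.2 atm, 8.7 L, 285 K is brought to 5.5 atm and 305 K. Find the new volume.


P1V1/T1 = P2V2/T2
V2 = P1V1T2/(T1P2)
= 3.2×8.7×305/(285×5.5)
= 5.417 L

5.417 L


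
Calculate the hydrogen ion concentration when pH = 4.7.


[H+] = 10^(-pH) = 10^(-4.7)
= 2.0×10^-5 M

2.0×10^-5 M


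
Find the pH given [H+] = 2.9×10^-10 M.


pH = -log10([H+]) = -log10(2.9×10^-10)
= 10 - log10(2.9)
= 10 - 0.46
= 9.54

9.54


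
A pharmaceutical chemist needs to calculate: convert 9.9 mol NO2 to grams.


M(NO2) = 46.01 g/mol
mass = n × M = 9.9 × 46.01 = 455.50 g

455.50 g


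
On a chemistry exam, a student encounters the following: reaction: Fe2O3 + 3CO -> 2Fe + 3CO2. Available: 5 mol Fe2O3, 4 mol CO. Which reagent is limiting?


Mole ratio available / coefficient:
  Fe2O3: 5/1 = 5.000
  CO: 4/3 = 1.333
Smaller ratio is limiting.

CO


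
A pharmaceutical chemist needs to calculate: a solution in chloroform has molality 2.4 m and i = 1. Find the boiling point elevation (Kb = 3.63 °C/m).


ΔTb = Kb × m × i
= 3.63 × 2.4 × 1
= 8.712 °C

8.712 °C


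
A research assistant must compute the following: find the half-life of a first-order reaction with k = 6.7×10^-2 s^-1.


t½ = ln2/k = 0.693147/(6.7×10^-2 s^-1)
= 10.35 s

10.35 s


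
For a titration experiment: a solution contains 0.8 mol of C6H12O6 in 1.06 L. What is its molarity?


M = n/V = 0.8/1.06 = 0.755 mol/L

0.755 M


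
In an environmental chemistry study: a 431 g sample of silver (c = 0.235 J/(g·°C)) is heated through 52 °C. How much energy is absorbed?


q = mcΔT = 431 × 0.235 × 52
= 5266.82 J

5266.82 J


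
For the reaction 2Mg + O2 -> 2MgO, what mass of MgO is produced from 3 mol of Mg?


Mole ratio MgO:Mg = 2:2
n(MgO) = 3 × 2/2 = 3.000 mol
mass = 3.000 × 40.31 = 120.93 g

120.93 g


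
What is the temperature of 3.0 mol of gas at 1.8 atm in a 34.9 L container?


PV = nRT  (R = 0.08206 L·atm/(mol·K))
T = PV/(nR) = 1.8×34.9/(3.0×0.08206)
= 62.82/0.246180
= 255.18 K

255.18 K


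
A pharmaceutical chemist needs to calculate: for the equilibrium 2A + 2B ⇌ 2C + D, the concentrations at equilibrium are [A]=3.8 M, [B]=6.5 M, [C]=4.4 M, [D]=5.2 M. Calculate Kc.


Kc = [C]^2[D]/([A]^2[B]^2)
= (4.4^2 × 5.2^1)/(3.8^2 × 6.5^2)
= 100.672/610.09
= 0.1650

0.1650


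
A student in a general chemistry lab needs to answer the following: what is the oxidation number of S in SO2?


x + 2(-2) = 0, so x = +4
Oxidation number: +4

+4


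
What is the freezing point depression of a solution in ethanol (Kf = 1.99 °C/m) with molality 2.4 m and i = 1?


ΔTf = Kf × m × i
= 1.99 × 2.4 × 1
= 4.776 °C

4.776 °C


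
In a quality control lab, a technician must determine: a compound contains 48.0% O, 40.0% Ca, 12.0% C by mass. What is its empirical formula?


Assume 100 g sample. Moles of each element:
  O: 48.0/16.0 = 3.0 mol
  Ca: 40.0/40.08 = 0.998 mol
  C: 12.0/12.01 = 0.999 mol
Divide by smallest (0.998):
  O: 3.0/0.998 = 3.01
  Ca: 0.998/0.998 = 1.0
  C: 0.999/0.998 = 1.0
Empirical formula: CaCO3

CaCO3


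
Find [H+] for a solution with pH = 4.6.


[H+] = 10^(-pH) = 10^(-4.6)
= 2.51×10^-5 M

2.51×10^-5 M


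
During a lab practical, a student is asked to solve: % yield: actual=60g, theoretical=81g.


% yield = actual/theoretical × 100
= 60/81 × 100
= 74.07%

74.07%


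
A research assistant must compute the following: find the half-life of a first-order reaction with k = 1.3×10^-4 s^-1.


t½ = ln2/k = 0.693147/(1.3×10^-4 s^-1)
= 5332 s

5332 s


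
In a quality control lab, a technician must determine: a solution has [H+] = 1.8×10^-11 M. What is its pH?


pH = -log10([H+]) = -log10(1.8×10^-11)
= 11 - log10(1.8)
= 11 - 0.26
= 10.74

10.74


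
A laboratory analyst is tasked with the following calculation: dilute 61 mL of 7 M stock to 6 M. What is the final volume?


C1V1 = C2V2
7 × 61 = 6 × V2
V2 = 427/6 = 71.17 mL

71.17 mL


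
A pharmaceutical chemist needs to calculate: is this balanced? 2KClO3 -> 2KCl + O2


Equation: 2KClO3 -> 2KCl + O2
Check atoms: Cl: 2=2, K: 2=2, O: 6≠2
Not balanced

No, not balanced


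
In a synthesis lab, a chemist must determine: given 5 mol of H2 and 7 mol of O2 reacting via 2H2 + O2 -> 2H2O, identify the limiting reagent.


Mole ratio available / coefficient:
  H2: 5/2 = 2.500
  O2: 7/1 = 7.000
Smaller ratio is limiting.

H2


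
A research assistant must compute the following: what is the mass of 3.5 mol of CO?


M(CO) = 28.01 g/mol
mass = n × M = 3.5 × 28.01 = 98.04 g

98.04 g


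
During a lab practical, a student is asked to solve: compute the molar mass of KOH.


M(KOH) = 1×39.1 + 1×16.0 + 1×1.008
= 39.1 + 16.0 + 1.01
= 56.11 g/mol

56.11 g/mol


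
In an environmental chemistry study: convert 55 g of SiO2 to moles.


M(SiO2) = 60.09 g/mol
n = mass/M = 55/60.09 = 0.9153 mol

0.9153 mol


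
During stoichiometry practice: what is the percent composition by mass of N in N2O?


M(N2O) = 2×14.01 + 1×16.0 = 44.02 g/mol
Mass of N = 2 × 14.01 = 28.02 g/mol
% N = 28.02/44.02 × 100 = 63.65%

63.65%


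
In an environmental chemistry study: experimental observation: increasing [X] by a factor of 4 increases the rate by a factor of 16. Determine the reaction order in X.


rate ∝ [X]^n
4^n = 16 → n = 2
Order in X: 2

2


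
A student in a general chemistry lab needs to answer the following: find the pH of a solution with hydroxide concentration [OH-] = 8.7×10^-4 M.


pOH = -log10([OH-]) = -log10(8.7×10^-4)
= 4 - log10(8.7) = 3.06
pH = 14 - pOH = 14 - 3.06 = 10.94

10.94


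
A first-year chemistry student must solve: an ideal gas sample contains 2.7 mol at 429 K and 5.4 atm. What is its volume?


PV = nRT  (R = 0.08206 L·atm/(mol·K))
V = nRT/P = 2.7×0.08206×429/5.4
= 17.602 L

17.602 L


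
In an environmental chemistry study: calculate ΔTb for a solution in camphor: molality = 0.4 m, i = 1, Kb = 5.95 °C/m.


ΔTb = Kb × m × i
= 5.95 × 0.4 × 1
= 2.38 °C

2.38 °C


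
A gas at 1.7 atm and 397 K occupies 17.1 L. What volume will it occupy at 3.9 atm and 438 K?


P1V1/T1 = P2V2/T2
V2 = P1V1T2/(T1P2)
= 1.7×17.1×438/(397×3.9)
= 8.224 L

8.224 L


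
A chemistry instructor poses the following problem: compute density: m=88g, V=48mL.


ρ = mass/volume
= 88/48
= 1.833 g/mL

1.833 g/mL


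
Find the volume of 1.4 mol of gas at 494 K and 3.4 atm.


PV = nRT  (R = 0.08206 L·atm/(mol·K))
V = nRT/P = 1.4×0.08206×494/3.4
= 16.692 L

16.692 L


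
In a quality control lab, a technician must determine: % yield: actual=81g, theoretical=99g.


% yield = actual/theoretical × 100
= 81/99 × 100
= 81.82%

81.82%


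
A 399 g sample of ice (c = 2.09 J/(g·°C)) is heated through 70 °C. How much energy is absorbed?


q = mcΔT = 399 × 2.09 × 70
= 58373.70 J

58373.70 J


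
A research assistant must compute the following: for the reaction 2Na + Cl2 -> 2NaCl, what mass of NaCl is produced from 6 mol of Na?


Mole ratio NaCl:Na = 2:2
n(NaCl) = 6 × 2/2 = 6.000 mol
mass = 6.000 × 58.44 = 350.64 g

350.64 g


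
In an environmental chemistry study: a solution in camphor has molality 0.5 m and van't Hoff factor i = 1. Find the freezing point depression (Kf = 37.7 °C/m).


ΔTf = Kf × m × i
= 37.7 × 0.5 × 1
= 18.85 °C

18.85 °C


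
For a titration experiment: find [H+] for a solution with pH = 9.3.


[H+] = 10^(-pH) = 10^(-9.3)
= 5.01×10^-10 M

5.01×10^-10 M


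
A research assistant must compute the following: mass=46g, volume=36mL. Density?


ρ = mass/volume
= 46/36
= 1.278 g/mL

1.278 g/mL


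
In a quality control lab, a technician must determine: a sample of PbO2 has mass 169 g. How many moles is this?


M(PbO2) = 239.2 g/mol
n = mass/M = 169/239.2 = 0.7065 mol

0.7065 mol


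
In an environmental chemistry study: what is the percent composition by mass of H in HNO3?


M(HNO3) = 1×1.008 + 1×14.01 + 3×16.0 = 63.018 g/mol
Mass of H = 1 × 1.008 = 1.008 g/mol
% H = 1.008/63.018 × 100 = 1.60%

1.60%


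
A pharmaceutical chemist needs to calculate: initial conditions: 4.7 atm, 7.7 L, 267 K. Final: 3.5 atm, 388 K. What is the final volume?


P1V1/T1 = P2V2/T2
V2 = P1V1T2/(T1P2)
= 4.7×7.7×388/(267×3.5)
= 15.026 L

15.026 L


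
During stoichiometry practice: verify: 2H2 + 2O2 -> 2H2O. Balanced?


Equation: 2H2 + 2O2 -> 2H2O
Check atoms: H: 4=4, O: 4≠2
Not balanced

No, not balanced


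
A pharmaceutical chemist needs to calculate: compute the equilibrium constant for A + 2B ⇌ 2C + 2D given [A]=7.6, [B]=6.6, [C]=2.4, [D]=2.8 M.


Kc = [C]^2[D]^2/([A][B]^2)
= (2.4^2 × 2.8^2)/(7.6^1 × 6.6^2)
= 45.1584/331.056
= 0.1364

0.1364


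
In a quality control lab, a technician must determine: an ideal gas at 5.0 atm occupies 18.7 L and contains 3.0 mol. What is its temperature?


PV = nRT  (R = 0.08206 L·atm/(mol·K))
T = PV/(nR) = 5.0×18.7/(3.0×0.08206)
= 93.50/0.246180
= 379.80 K

379.80 K


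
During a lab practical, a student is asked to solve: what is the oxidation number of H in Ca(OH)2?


H is +1 with nonmetals
Oxidation number: +1

+1


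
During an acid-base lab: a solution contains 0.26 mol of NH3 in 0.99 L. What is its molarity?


M = n/V = 0.26/0.99 = 0.263 mol/L

0.263 M


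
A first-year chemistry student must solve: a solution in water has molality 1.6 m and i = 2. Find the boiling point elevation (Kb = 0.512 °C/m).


ΔTb = Kb × m × i
= 0.512 × 1.6 × 2
= 1.6384 °C

1.6384 °C


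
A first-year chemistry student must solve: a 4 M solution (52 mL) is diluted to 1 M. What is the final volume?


C1V1 = C2V2
4 × 52 = 1 × V2
V2 = 208/1 = 208.0 mL

208.0 mL
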